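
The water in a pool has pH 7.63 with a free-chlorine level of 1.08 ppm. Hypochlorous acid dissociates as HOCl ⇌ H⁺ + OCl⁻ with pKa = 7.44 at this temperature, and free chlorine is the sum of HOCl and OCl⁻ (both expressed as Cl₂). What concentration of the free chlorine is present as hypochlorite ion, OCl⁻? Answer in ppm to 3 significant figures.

[OCl⁻]/[HOCl] = 10^(pH − pKa) = 10^(7.63 − 7.44) = 10^0.19 = 1.549.
Fraction as HOCl = 1 / (1 + 1.549) = 0.3923.
OCl⁻ = (1 − 0.3923) × 1.08 ppm = 0.6563 ppm.

0.656 ppm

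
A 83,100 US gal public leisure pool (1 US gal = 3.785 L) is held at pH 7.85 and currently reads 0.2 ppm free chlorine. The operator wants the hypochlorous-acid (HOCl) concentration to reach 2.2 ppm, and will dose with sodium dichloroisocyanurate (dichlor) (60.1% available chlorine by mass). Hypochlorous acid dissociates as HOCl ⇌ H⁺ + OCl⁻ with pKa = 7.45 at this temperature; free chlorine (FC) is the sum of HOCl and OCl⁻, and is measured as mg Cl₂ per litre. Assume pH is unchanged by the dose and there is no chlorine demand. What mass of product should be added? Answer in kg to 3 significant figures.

Volume: 83,100 US gal × 3.785 L/gal = 314,534 L.
[OCl⁻]/[HOCl] = 10^(pH − pKa) = 10^(7.85 − 7.45) = 2.512; fraction as HOCl = 1/(1 + 2.512) = 0.2847.
Free chlorine required for 2.2 ppm HOCl: 2.2 / 0.2847 = 7.726 ppm.
FC to add: 7.726 − 0.2 = 7.526 mg/L as Cl₂.
Cl₂ equivalent: 7.526 mg/L × 314,534 L = 2367 g.
Product at 60.1% available Cl: 2367 / 0.601 = 3939 g.

3.94 kg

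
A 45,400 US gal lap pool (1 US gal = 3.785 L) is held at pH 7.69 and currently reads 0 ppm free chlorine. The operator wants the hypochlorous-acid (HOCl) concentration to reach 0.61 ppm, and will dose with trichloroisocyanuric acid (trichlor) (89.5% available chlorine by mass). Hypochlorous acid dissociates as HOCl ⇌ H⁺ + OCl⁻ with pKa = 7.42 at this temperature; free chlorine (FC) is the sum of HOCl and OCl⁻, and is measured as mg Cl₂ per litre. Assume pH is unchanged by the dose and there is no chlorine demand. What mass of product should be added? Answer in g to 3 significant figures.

335 g

Volume: 45,400 US gal × 3.785 L/gal = 171,839 L.
[OCl⁻]/[HOCl] = 10^(pH − pKa) = 10^(7.69 − 7.42) = 1.862; fraction as HOCl = 1/(1 + 1.862) = 0.3494.
Free chlorine required for 0.61 ppm HOCl: 0.61 / 0.3494 = 1.746 ppm.
FC to add: 1.746 − 0 = 1.746 mg/L as Cl₂.
Cl₂ equivalent: 1.746 mg/L × 171,839 L = 300 g.
Product at 89.5% available Cl: 300 / 0.895 = 335.2 g.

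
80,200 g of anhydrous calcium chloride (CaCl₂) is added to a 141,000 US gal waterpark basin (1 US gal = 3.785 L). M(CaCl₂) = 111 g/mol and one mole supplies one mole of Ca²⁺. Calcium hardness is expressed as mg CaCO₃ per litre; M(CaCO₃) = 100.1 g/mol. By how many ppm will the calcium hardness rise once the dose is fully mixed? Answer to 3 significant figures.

136 ppm

Volume: 141,000 US gal × 3.785 L/gal = 533,685 L.
Moles of Ca²⁺: 80,200 g ÷ 111 g/mol = 722.5 mol.
As CaCO₃: 722.5 mol × 100.1 g/mol = 72,320 g.
Rise: 72,320 g / 533,685 L × 1000 = 135.5 mg/L.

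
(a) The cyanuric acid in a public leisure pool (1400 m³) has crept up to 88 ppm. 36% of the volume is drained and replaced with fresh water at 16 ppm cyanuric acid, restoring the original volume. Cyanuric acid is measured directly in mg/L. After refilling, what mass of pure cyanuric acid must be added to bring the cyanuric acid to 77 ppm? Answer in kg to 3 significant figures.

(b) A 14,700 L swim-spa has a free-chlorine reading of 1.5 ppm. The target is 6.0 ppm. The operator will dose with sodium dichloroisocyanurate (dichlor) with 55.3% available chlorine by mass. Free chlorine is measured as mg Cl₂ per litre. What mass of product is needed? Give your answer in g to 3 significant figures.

(a) 20.9 kg; (b) 120 g

(a) Volume: 1400 m³ = 1,400,000 L.
(a) After draining 36% and refilling: 88 × 0.64 + 16 × 0.36 = 62.08 ppm.
(a) Deficit to target: 77 − 62.08 = 14.92 mg/L.
(a) Mass: 14.92 mg/L × 1,400,000 L = 20,890 g cyanuric acid.

(b) Chlorine deficit: 6.0 − 1.5 = 4.5 ppm = 4.5 mg/L as Cl₂.
(b) Cl₂ equivalent needed: 4.5 mg/L × 14,700 L = 66,150 mg = 66.15 g.
(b) Product at 55.3% available chlorine: 66.15 / 0.553 = 119.6 g.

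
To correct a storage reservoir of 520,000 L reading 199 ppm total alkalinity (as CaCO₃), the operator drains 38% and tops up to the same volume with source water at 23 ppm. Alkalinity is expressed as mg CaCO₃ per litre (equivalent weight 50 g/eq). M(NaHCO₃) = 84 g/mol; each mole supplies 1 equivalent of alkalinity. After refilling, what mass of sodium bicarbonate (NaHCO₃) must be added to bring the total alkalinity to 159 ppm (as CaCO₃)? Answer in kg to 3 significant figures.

23.5 kg

After draining 38% and refilling: 199 × 0.62 + 23 × 0.38 = 132.12 ppm.
Deficit to target: 159 − 132.12 = 26.88 mg/L.
As CaCO₃: 26.88 mg/L × 520,000 L = 13,980 g; ÷ 50 g/eq ÷ 1 = 279.6 mol NaHCO₃.
Mass: 279.6 × 84 = 23,480 g.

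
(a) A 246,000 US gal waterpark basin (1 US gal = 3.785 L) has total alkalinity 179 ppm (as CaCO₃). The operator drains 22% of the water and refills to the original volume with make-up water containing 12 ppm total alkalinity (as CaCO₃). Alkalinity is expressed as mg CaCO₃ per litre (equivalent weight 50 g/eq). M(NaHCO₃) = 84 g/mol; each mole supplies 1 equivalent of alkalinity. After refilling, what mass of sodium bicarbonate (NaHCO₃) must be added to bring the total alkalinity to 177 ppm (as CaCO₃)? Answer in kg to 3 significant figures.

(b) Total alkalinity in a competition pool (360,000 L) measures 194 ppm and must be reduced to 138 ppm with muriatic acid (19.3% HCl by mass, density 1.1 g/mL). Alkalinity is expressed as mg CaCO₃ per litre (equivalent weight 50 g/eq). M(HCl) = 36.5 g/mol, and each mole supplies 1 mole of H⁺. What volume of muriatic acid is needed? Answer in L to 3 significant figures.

(a) 54.3 kg; (b) 69.3 L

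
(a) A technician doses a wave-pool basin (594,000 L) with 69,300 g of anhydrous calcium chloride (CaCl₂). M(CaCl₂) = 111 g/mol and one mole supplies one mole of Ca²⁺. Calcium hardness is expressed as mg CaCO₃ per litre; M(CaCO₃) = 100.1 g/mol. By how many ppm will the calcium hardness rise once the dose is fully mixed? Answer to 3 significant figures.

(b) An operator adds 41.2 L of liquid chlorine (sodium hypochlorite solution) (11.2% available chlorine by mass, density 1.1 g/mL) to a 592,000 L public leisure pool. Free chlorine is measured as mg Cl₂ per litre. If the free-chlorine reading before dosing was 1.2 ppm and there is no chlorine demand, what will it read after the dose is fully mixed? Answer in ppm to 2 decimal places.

(a) Moles of Ca²⁺: 69,300 g ÷ 111 g/mol = 624.3 mol.
(a) As CaCO₃: 624.3 mol × 100.1 g/mol = 62,490 g.
(a) Rise: 62,490 g / 594,000 L × 1000 = 105.2 mg/L.

(b) Mass of solution: 41.2 L × 1000 mL/L × 1.1 g/mL = 45,320 g.
(b) Available chlorine delivered: 45,320 g × 0.112 = 5076 g as Cl₂.
(b) Concentration rise: 5076 g / 592,000 L = 8.574 mg/L = 8.57 ppm.
(b) Final FC: 1.2 + 8.57 = 9.77 ppm.

(a) 105 ppm; (b) 9.77 ppm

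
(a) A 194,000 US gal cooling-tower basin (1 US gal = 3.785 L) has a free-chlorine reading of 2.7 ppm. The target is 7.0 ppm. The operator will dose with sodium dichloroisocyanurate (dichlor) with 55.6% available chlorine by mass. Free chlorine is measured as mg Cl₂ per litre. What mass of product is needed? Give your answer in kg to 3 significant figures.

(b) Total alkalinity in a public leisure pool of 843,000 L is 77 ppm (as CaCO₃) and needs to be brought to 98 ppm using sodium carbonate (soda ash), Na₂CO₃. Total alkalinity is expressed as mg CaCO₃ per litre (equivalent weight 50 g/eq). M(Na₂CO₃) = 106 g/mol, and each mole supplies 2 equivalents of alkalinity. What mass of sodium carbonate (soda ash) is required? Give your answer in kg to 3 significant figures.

(a) 5.68 kg; (b) 18.8 kg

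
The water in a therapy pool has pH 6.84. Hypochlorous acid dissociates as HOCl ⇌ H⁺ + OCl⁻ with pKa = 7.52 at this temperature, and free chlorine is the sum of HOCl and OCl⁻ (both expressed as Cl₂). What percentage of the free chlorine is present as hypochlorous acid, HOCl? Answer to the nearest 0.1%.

[OCl⁻]/[HOCl] = 10^(pH − pKa) = 10^(6.84 − 7.52) = 10^-0.68 = 0.2089.
Fraction as HOCl = 1 / (1 + 0.2089) = 0.8272.

82.7%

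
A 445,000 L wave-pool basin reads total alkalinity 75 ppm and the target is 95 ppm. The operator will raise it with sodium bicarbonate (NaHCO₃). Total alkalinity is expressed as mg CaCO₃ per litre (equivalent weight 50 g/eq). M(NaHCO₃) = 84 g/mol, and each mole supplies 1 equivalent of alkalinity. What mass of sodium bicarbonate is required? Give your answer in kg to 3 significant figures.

15.0 kg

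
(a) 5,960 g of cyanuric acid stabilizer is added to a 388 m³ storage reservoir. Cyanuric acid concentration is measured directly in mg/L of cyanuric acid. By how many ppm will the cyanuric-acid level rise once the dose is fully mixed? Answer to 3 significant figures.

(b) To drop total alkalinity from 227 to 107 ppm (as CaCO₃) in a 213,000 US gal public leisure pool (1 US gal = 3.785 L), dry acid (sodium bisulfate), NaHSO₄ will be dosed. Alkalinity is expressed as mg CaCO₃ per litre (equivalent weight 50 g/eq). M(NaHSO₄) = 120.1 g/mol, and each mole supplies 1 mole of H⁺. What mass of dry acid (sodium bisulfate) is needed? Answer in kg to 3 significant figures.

(a) 15.4 ppm; (b) 232 kg

(a) Volume: 388 m³ = 388,000 L.
(a) Rise: 5,960 g / 388,000 L × 1000 = 15.36 mg/L.

(b) Volume: 213,000 US gal × 3.785 L/gal = 806,205 L.
(b) Alkalinity to neutralize: (227 − 107) = 120 mg/L as CaCO₃ × 806,205 L = 96,740 g as CaCO₃.
(b) Equivalents of H⁺ required: 96,740 ÷ 50 g/eq = 1935 eq = 1935 mol NaHSO₄.
(b) Mass of NaHSO₄: 1935 × 120.1 = 232,400 g.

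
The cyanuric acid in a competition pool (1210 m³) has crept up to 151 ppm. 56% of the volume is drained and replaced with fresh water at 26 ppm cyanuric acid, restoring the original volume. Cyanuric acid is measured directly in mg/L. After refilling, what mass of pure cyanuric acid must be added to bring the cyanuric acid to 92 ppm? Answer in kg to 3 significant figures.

Volume: 1210 m³ = 1,210,000 L.
After draining 56% and refilling: 151 × 0.44 + 26 × 0.56 = 81 ppm.
Deficit to target: 92 − 81 = 11 mg/L.
Mass: 11 mg/L × 1,210,000 L = 13,310 g cyanuric acid.

13.3 kg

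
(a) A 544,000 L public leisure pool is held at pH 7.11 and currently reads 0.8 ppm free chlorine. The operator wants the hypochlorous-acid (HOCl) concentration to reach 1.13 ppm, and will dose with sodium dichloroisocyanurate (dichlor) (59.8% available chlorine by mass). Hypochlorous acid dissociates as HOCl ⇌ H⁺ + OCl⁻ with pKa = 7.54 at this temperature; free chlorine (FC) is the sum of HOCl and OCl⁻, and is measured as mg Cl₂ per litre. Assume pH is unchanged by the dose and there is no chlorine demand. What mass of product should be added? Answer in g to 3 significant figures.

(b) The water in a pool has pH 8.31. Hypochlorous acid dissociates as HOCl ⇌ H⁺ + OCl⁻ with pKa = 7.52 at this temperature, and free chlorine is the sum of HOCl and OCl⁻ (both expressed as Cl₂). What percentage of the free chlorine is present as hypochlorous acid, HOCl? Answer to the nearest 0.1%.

(a) [OCl⁻]/[HOCl] = 10^(pH − pKa) = 10^(7.11 − 7.54) = 0.3715; fraction as HOCl = 1/(1 + 0.3715) = 0.7291.
(a) Free chlorine required for 1.13 ppm HOCl: 1.13 / 0.7291 = 1.55 ppm.
(a) FC to add: 1.55 − 0.8 = 0.7498 mg/L as Cl₂.
(a) Cl₂ equivalent: 0.7498 mg/L × 544,000 L = 407.9 g.
(a) Product at 59.8% available Cl: 407.9 / 0.598 = 682.1 g.

(b) [OCl⁻]/[HOCl] = 10^(pH − pKa) = 10^(8.31 − 7.52) = 10^0.79 = 6.166.
(b) Fraction as HOCl = 1 / (1 + 6.166) = 0.1395.

(a) 682 g; (b) 14.0%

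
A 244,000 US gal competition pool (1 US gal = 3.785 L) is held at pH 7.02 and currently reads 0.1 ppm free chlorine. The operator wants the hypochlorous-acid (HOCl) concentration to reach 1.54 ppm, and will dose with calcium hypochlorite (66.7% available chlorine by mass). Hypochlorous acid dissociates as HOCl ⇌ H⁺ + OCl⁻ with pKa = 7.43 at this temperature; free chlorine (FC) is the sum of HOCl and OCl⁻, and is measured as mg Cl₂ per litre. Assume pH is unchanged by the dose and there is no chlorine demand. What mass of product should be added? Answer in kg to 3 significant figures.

2.82 kg

Volume: 244,000 US gal × 3.785 L/gal = 923,540 L.
[OCl⁻]/[HOCl] = 10^(pH − pKa) = 10^(7.02 − 7.43) = 0.389; fraction as HOCl = 1/(1 + 0.389) = 0.7199.
Free chlorine required for 1.54 ppm HOCl: 1.54 / 0.7199 = 2.139 ppm.
FC to add: 2.139 − 0.1 = 2.039 mg/L as Cl₂.
Cl₂ equivalent: 2.039 mg/L × 923,540 L = 1883 g.
Product at 66.7% available Cl: 1883 / 0.667 = 2823 g.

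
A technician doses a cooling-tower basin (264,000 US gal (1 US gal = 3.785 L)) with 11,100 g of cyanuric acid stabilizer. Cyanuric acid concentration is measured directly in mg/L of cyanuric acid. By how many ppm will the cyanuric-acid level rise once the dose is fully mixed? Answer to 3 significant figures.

11.1 ppm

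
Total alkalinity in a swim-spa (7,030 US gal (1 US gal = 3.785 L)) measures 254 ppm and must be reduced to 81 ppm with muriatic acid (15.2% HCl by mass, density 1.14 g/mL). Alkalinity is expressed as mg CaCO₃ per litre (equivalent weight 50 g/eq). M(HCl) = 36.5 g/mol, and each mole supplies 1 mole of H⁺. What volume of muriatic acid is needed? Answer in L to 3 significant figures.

19.4 L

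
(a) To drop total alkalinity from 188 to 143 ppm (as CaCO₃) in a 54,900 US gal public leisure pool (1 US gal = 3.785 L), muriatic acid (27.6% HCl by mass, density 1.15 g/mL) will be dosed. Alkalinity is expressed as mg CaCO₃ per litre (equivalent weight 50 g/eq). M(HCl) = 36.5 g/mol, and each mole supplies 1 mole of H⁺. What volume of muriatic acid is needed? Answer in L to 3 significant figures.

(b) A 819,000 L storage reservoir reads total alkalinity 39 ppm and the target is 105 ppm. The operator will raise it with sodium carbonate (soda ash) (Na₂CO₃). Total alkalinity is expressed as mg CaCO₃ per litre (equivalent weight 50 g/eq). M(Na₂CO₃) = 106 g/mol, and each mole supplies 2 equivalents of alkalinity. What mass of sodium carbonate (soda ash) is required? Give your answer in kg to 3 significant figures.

(a) Volume: 54,900 US gal × 3.785 L/gal = 207,796 L.
(a) Alkalinity to neutralize: (188 − 143) = 45 mg/L as CaCO₃ × 207,796 L = 9351 g as CaCO₃.
(a) Equivalents of H⁺ required: 9351 ÷ 50 g/eq = 187 eq = 187 mol HCl.
(a) Mass of HCl: 187 × 36.5 = 6826 g.
(a) Mass of 27.6% solution: 6826 / 0.276 = 24,730 g.
(a) Volume: 24,730 g ÷ 1.15 g/mL = 21,510 mL.

(b) Alkalinity to add: (105 − 39) = 66 mg/L as CaCO₃ × 819,000 L = 54,050 g as CaCO₃.
(b) Equivalents: 54,050 g ÷ 50 g/eq = 1081 eq.
(b) Each mole of Na₂CO₃ supplies 2 eq, so 1081 / 2 = 540.5 mol.
(b) Mass: 540.5 mol × 106 g/mol = 57,300 g.

(a) 21.5 L; (b) 57.3 kg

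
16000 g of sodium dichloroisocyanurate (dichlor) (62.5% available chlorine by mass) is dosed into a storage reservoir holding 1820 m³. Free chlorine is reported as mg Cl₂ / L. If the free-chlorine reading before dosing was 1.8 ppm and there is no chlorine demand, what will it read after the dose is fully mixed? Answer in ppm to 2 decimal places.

7.29 ppm

Volume: 1820 m³ = 1,820,000 L.
Available chlorine delivered: 16,000 g × 0.625 = 10,000 g as Cl₂.
Concentration rise: 10,000 g / 1,820,000 L = 5.495 mg/L = 5.49 ppm.
Final FC: 1.8 + 5.49 = 7.29 ppm.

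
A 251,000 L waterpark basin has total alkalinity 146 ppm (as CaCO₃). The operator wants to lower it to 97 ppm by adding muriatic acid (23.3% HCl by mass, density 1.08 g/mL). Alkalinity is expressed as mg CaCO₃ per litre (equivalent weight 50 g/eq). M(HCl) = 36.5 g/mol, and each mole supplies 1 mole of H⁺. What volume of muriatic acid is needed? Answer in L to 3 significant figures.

35.7 L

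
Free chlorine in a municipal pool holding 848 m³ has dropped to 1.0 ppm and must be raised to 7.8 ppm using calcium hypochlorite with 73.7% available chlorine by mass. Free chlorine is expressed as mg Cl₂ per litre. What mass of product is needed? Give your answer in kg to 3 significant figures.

Volume: 848 m³ = 848,000 L.
Chlorine deficit: 7.8 − 1.0 = 6.8 ppm = 6.8 mg/L as Cl₂.
Cl₂ equivalent needed: 6.8 mg/L × 848,000 L = 5,766,000 mg = 5766 g.
Product at 73.7% available chlorine: 5766 / 0.737 = 7824 g.

7.82 kg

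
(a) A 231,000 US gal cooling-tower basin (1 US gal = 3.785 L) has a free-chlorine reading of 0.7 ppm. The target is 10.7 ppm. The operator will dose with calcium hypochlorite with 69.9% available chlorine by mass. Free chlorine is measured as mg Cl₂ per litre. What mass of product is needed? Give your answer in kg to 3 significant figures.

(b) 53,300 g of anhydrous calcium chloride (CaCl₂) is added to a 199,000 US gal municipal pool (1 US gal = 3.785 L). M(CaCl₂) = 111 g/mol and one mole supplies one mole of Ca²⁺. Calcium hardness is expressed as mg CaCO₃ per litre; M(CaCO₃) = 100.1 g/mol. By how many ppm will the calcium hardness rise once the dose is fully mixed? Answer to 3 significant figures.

(a) Volume: 231,000 US gal × 3.785 L/gal = 874,335 L.
(a) Chlorine deficit: 10.7 − 0.7 = 10 ppm = 10 mg/L as Cl₂.
(a) Cl₂ equivalent needed: 10 mg/L × 874,335 L = 8,743,000 mg = 8743 g.
(a) Product at 69.9% available chlorine: 8743 / 0.699 = 12,510 g.

(b) Volume: 199,000 US gal × 3.785 L/gal = 753,215 L.
(b) Moles of Ca²⁺: 53,300 g ÷ 111 g/mol = 480.2 mol.
(b) As CaCO₃: 480.2 mol × 100.1 g/mol = 48,070 g.
(b) Rise: 48,070 g / 753,215 L × 1000 = 63.81 mg/L.

(a) 12.5 kg; (b) 63.8 ppm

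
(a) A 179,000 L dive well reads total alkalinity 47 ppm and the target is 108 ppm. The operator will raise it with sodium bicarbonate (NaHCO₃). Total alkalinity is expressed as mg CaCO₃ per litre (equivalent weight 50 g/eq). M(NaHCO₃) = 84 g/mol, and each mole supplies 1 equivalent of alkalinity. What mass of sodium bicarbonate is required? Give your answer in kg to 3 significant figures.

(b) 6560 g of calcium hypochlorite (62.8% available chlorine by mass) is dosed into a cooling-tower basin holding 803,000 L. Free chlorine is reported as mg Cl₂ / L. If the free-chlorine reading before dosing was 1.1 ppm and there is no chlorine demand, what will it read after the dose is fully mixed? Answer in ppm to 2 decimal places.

(a) 18.3 kg; (b) 6.23 ppm

(a) Alkalinity to add: (108 − 47) = 61 mg/L as CaCO₃ × 179,000 L = 10,920 g as CaCO₃.
(a) Equivalents: 10,920 g ÷ 50 g/eq = 218.4 eq.
(a) NaHCO₃ supplies 1 eq per mole → 218.4 mol.
(a) Mass: 218.4 mol × 84 g/mol = 18,340 g.

(b) Available chlorine delivered: 6560 g × 0.628 = 4120 g as Cl₂.
(b) Concentration rise: 4120 g / 803,000 L = 5.13 mg/L = 5.13 ppm.
(b) Final FC: 1.1 + 5.13 = 6.23 ppm.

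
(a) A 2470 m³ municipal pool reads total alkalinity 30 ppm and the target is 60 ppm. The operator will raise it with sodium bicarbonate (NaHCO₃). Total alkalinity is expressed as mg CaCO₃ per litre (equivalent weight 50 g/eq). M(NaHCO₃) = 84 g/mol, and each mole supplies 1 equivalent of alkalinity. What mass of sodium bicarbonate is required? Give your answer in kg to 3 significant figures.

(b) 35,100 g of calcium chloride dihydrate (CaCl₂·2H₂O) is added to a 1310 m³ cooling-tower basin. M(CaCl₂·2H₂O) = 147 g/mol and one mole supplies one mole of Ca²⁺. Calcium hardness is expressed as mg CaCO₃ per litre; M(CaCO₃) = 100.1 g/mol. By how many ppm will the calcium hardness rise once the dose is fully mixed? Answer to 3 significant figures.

(a) 124 kg; (b) 18.2 ppm

(a) Volume: 2470 m³ = 2,470,000 L.
(a) Alkalinity to add: (60 − 30) = 30 mg/L as CaCO₃ × 2,470,000 L = 74,100 g as CaCO₃.
(a) Equivalents: 74,100 g ÷ 50 g/eq = 1482 eq.
(a) NaHCO₃ supplies 1 eq per mole → 1482 mol.
(a) Mass: 1482 mol × 84 g/mol = 124,500 g.

(b) Volume: 1310 m³ = 1,310,000 L.
(b) Moles of Ca²⁺: 35,100 g ÷ 147 g/mol = 238.8 mol.
(b) As CaCO₃: 238.8 mol × 100.1 g/mol = 23,900 g.
(b) Rise: 23,900 g / 1,310,000 L × 1000 = 18.25 mg/L.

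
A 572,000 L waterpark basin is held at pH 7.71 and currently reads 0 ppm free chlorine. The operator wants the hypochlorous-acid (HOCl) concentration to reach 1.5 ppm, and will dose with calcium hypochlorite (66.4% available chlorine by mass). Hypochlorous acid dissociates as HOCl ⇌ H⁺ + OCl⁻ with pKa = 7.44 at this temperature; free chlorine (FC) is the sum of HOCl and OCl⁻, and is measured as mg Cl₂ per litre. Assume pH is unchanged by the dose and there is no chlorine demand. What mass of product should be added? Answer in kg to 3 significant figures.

[OCl⁻]/[HOCl] = 10^(pH − pKa) = 10^(7.71 − 7.44) = 1.862; fraction as HOCl = 1/(1 + 1.862) = 0.3494.
Free chlorine required for 1.5 ppm HOCl: 1.5 / 0.3494 = 4.293 ppm.
FC to add: 4.293 − 0 = 4.293 mg/L as Cl₂.
Cl₂ equivalent: 4.293 mg/L × 572,000 L = 2456 g.
Product at 66.4% available Cl: 2456 / 0.664 = 3698 g.

3.70 kg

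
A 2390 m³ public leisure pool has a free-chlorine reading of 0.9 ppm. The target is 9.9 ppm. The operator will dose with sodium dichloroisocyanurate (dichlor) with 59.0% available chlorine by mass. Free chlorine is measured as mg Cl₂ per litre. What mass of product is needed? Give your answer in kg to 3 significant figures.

36.5 kg

Volume: 2390 m³ = 2,390,000 L.
Chlorine deficit: 9.9 − 0.9 = 9 ppm = 9 mg/L as Cl₂.
Cl₂ equivalent needed: 9 mg/L × 2,390,000 L = 21,510,000 mg = 21,510 g.
Product at 59.0% available chlorine: 21,510 / 0.59 = 36,460 g.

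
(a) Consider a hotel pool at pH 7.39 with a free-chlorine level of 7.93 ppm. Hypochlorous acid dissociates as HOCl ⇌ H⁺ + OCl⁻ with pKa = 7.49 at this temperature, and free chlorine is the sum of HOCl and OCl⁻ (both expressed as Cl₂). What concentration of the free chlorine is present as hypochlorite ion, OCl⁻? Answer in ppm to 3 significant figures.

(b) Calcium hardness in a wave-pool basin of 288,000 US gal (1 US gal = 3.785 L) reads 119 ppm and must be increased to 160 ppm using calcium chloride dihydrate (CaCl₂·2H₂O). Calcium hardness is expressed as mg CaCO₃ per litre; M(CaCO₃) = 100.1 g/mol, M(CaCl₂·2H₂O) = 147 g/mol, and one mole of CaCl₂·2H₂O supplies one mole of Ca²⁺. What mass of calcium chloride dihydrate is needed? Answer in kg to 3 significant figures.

(a) [OCl⁻]/[HOCl] = 10^(pH − pKa) = 10^(7.39 − 7.49) = 10^-0.10 = 0.7943.
(a) Fraction as HOCl = 1 / (1 + 0.7943) = 0.5573.
(a) OCl⁻ = (1 − 0.5573) × 7.93 ppm = 3.511 ppm.

(b) Volume: 288,000 US gal × 3.785 L/gal = 1,090,080 L.
(b) Hardness to add: (160 − 119) = 41 mg/L as CaCO₃ × 1,090,080 L = 44,690 g as CaCO₃.
(b) Moles of Ca²⁺ (1 mol Ca²⁺ ≡ 1 mol CaCO₃): 44,690 / 100.1 g/mol = 446.5 mol.
(b) Mass of CaCl₂·2H₂O: 446.5 × 147 = 65,630 g.

(a) 3.51 ppm; (b) 65.6 kg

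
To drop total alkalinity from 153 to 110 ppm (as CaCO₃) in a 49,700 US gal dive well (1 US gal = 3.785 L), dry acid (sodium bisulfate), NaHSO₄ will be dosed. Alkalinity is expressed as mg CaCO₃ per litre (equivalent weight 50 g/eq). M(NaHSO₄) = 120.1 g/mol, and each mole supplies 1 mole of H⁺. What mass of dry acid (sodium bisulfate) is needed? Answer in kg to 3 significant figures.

Volume: 49,700 US gal × 3.785 L/gal = 188,114 L.
Alkalinity to neutralize: (153 − 110) = 43 mg/L as CaCO₃ × 188,114 L = 8089 g as CaCO₃.
Equivalents of H⁺ required: 8089 ÷ 50 g/eq = 161.8 eq = 161.8 mol NaHSO₄.
Mass of NaHSO₄: 161.8 × 120.1 = 19,430 g.

19.4 kg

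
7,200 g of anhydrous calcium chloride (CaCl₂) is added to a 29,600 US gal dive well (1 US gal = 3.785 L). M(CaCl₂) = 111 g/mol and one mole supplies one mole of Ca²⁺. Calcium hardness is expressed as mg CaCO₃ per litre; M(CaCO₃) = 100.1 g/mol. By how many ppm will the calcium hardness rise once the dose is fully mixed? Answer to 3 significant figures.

58.0 ppm

Volume: 29,600 US gal × 3.785 L/gal = 112,036 L.
Moles of Ca²⁺: 7,200 g ÷ 111 g/mol = 64.86 mol.
As CaCO₃: 64.86 mol × 100.1 g/mol = 6493 g.
Rise: 6493 g / 112,036 L × 1000 = 57.95 mg/L.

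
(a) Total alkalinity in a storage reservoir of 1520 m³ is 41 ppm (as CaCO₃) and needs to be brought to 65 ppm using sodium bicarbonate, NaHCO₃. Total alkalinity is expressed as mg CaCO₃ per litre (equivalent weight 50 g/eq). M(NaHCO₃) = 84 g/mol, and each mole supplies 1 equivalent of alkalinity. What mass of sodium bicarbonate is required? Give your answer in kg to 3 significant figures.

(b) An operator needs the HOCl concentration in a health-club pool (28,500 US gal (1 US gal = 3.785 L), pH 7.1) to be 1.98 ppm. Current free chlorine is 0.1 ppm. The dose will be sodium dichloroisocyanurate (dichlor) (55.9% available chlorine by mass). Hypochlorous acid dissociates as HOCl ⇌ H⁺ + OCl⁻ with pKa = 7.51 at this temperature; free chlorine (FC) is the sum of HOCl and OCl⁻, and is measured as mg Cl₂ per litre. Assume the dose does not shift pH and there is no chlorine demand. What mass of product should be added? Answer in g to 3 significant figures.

(a) Volume: 1520 m³ = 1,520,000 L.
(a) Alkalinity to add: (65 − 41) = 24 mg/L as CaCO₃ × 1,520,000 L = 36,480 g as CaCO₃.
(a) Equivalents: 36,480 g ÷ 50 g/eq = 729.6 eq.
(a) NaHCO₃ supplies 1 eq per mole → 729.6 mol.
(a) Mass: 729.6 mol × 84 g/mol = 61,290 g.

(b) Volume: 28,500 US gal × 3.785 L/gal = 107,872 L.
(b) [OCl⁻]/[HOCl] = 10^(pH − pKa) = 10^(7.1 − 7.51) = 0.389; fraction as HOCl = 1/(1 + 0.389) = 0.7199.
(b) Free chlorine required for 1.98 ppm HOCl: 1.98 / 0.7199 = 2.75 ppm.
(b) FC to add: 2.75 − 0.1 = 2.65 mg/L as Cl₂.
(b) Cl₂ equivalent: 2.65 mg/L × 107,872 L = 285.9 g.
(b) Product at 55.9% available Cl: 285.9 / 0.559 = 511.4 g.

(a) 61.3 kg; (b) 511 g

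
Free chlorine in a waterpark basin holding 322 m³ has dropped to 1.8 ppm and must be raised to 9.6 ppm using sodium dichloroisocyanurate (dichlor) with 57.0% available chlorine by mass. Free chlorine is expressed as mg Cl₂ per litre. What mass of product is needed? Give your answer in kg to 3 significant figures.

Volume: 322 m³ = 322,000 L.
Chlorine deficit: 9.6 − 1.8 = 7.8 ppm = 7.8 mg/L as Cl₂.
Cl₂ equivalent needed: 7.8 mg/L × 322,000 L = 2,512,000 mg = 2512 g.
Product at 57.0% available chlorine: 2512 / 0.57 = 4406 g.

4.41 kg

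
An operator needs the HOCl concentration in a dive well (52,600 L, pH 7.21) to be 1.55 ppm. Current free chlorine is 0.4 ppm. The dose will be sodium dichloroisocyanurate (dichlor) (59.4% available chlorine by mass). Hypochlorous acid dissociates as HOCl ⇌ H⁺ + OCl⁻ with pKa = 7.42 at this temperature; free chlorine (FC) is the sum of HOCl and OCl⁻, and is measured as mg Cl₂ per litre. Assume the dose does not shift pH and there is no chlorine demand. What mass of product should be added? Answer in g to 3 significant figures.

186 g

[OCl⁻]/[HOCl] = 10^(pH − pKa) = 10^(7.21 − 7.42) = 0.6166; fraction as HOCl = 1/(1 + 0.6166) = 0.6186.
Free chlorine required for 1.55 ppm HOCl: 1.55 / 0.6186 = 2.506 ppm.
FC to add: 2.506 − 0.4 = 2.106 mg/L as Cl₂.
Cl₂ equivalent: 2.106 mg/L × 52,600 L = 110.8 g.
Product at 59.4% available Cl: 110.8 / 0.594 = 186.5 g.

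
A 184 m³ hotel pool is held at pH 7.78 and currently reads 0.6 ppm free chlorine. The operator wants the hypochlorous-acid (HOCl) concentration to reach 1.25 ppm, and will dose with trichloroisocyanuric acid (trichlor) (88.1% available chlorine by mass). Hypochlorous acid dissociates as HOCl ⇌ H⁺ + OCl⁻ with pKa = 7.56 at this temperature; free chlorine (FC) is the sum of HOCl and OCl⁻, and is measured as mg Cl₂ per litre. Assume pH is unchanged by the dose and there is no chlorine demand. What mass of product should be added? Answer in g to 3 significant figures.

Volume: 184 m³ = 184,000 L.
[OCl⁻]/[HOCl] = 10^(pH − pKa) = 10^(7.78 − 7.56) = 1.66; fraction as HOCl = 1/(1 + 1.66) = 0.376.
Free chlorine required for 1.25 ppm HOCl: 1.25 / 0.376 = 3.324 ppm.
FC to add: 3.324 − 0.6 = 2.724 mg/L as Cl₂.
Cl₂ equivalent: 2.724 mg/L × 184,000 L = 501.3 g.
Product at 88.1% available Cl: 501.3 / 0.881 = 569 g.

569 g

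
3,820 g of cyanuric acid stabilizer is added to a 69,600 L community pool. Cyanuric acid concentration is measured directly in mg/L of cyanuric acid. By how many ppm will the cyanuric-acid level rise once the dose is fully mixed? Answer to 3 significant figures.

54.9 ppm

Rise: 3,820 g / 69,600 L × 1000 = 54.89 mg/L.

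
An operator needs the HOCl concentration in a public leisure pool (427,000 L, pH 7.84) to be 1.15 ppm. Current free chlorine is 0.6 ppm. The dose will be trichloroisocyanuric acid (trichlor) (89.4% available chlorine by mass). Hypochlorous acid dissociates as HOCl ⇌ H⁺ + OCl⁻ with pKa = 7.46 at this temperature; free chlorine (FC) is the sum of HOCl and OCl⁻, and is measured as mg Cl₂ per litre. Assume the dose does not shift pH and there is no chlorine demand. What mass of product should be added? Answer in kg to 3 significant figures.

1.58 kg

[OCl⁻]/[HOCl] = 10^(pH − pKa) = 10^(7.84 − 7.46) = 2.399; fraction as HOCl = 1/(1 + 2.399) = 0.2942.
Free chlorine required for 1.15 ppm HOCl: 1.15 / 0.2942 = 3.909 ppm.
FC to add: 3.909 − 0.6 = 3.309 mg/L as Cl₂.
Cl₂ equivalent: 3.309 mg/L × 427,000 L = 1413 g.
Product at 89.4% available Cl: 1413 / 0.894 = 1580 g.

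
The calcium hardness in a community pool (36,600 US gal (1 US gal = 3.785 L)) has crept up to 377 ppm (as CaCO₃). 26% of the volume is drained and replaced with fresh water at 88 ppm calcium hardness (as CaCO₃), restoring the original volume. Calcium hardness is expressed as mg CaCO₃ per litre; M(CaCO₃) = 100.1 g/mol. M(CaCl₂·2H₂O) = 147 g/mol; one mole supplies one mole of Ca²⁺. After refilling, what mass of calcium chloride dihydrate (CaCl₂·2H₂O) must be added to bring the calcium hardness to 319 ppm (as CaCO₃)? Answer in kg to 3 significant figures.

3.49 kg

Volume: 36,600 US gal × 3.785 L/gal = 138,531 L.
After draining 26% and refilling: 377 × 0.74 + 88 × 0.26 = 301.86 ppm.
Deficit to target: 319 − 301.86 = 17.14 mg/L.
As CaCO₃: 17.14 mg/L × 138,531 L = 2374 g; ÷ 100.1 = 23.72 mol Ca²⁺.
Mass: 23.72 × 147 = 3487 g.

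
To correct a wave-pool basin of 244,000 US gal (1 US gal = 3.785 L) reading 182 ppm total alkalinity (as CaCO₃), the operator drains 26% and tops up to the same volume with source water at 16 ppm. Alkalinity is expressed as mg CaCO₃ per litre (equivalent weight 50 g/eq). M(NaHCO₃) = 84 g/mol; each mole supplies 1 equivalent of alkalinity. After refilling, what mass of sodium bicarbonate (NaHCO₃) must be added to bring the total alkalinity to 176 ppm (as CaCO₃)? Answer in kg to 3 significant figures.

57.7 kg

Volume: 244,000 US gal × 3.785 L/gal = 923,540 L.
After draining 26% and refilling: 182 × 0.74 + 16 × 0.26 = 138.84 ppm.
Deficit to target: 176 − 138.84 = 37.16 mg/L.
As CaCO₃: 37.16 mg/L × 923,540 L = 34,320 g; ÷ 50 g/eq ÷ 1 = 686.4 mol NaHCO₃.
Mass: 686.4 × 84 = 57,660 g.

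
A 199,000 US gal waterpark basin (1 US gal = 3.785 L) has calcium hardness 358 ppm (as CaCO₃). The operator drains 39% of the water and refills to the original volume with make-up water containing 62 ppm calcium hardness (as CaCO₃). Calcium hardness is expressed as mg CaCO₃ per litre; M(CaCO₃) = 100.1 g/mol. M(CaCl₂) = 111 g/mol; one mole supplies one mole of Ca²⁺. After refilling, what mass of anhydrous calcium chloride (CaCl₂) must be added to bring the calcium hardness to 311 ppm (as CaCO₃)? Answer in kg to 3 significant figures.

57.2 kg

Volume: 199,000 US gal × 3.785 L/gal = 753,215 L.
After draining 39% and refilling: 358 × 0.61 + 62 × 0.39 = 242.56 ppm.
Deficit to target: 311 − 242.56 = 68.44 mg/L.
As CaCO₃: 68.44 mg/L × 753,215 L = 51,550 g; ÷ 100.1 = 515 mol Ca²⁺.
Mass: 515 × 111 = 57,160 g.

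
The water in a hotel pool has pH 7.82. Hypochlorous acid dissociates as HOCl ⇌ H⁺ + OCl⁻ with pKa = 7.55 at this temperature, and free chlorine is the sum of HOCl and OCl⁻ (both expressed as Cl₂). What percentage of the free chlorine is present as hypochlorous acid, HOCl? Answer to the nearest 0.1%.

[OCl⁻]/[HOCl] = 10^(pH − pKa) = 10^(7.82 − 7.55) = 10^0.27 = 1.862.
Fraction as HOCl = 1 / (1 + 1.862) = 0.3494.

34.9%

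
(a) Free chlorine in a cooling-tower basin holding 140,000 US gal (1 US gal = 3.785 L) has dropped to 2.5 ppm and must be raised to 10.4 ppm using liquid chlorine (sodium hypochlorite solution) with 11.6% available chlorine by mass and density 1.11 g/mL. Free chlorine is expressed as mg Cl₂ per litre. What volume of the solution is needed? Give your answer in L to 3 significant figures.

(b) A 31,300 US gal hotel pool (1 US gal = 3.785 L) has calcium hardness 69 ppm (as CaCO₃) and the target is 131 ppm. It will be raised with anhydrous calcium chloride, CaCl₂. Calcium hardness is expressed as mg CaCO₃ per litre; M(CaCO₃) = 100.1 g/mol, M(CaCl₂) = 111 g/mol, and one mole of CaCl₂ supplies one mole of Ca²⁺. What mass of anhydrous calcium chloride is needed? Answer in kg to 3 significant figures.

(a) 32.5 L; (b) 8.14 kg

(a) Volume: 140,000 US gal × 3.785 L/gal = 529,900 L.
(a) Chlorine deficit: 10.4 − 2.5 = 7.9 ppm = 7.9 mg/L as Cl₂.
(a) Cl₂ equivalent needed: 7.9 mg/L × 529,900 L = 4,186,000 mg = 4186 g.
(a) Product at 11.6% available chlorine: 4186 / 0.116 = 36,090 g.
(a) Volume at density 1.11 g/mL: 36,090 g ÷ 1.11 g/mL = 32,510 mL.

(b) Volume: 31,300 US gal × 3.785 L/gal = 118,470 L.
(b) Hardness to add: (131 − 69) = 62 mg/L as CaCO₃ × 118,470 L = 7345 g as CaCO₃.
(b) Moles of Ca²⁺ (1 mol Ca²⁺ ≡ 1 mol CaCO₃): 7345 / 100.1 g/mol = 73.38 mol.
(b) Mass of CaCl₂: 73.38 × 111 = 8145 g.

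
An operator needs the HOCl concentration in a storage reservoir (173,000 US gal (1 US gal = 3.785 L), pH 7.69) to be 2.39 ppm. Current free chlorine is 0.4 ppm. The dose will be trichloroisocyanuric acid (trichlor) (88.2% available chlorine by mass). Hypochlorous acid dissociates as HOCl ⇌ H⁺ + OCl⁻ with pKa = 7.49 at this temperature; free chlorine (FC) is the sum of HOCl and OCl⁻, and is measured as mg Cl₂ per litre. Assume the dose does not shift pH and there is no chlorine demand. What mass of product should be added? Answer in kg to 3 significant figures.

Volume: 173,000 US gal × 3.785 L/gal = 654,805 L.
[OCl⁻]/[HOCl] = 10^(pH − pKa) = 10^(7.69 − 7.49) = 1.585; fraction as HOCl = 1/(1 + 1.585) = 0.3869.
Free chlorine required for 2.39 ppm HOCl: 2.39 / 0.3869 = 6.178 ppm.
FC to add: 6.178 − 0.4 = 5.778 mg/L as Cl₂.
Cl₂ equivalent: 5.778 mg/L × 654,805 L = 3783 g.
Product at 88.2% available Cl: 3783 / 0.882 = 4290 g.

4.29 kg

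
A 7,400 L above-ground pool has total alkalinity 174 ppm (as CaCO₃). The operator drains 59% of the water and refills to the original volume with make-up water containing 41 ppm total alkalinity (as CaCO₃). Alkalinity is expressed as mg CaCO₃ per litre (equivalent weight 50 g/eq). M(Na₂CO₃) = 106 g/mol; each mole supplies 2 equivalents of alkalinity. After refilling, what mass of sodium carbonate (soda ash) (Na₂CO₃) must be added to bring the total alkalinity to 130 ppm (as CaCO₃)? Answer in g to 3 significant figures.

270 g

After draining 59% and refilling: 174 × 0.41 + 41 × 0.59 = 95.53 ppm.
Deficit to target: 130 − 95.53 = 34.47 mg/L.
As CaCO₃: 34.47 mg/L × 7,400 L = 255.1 g; ÷ 50 g/eq ÷ 2 = 2.551 mol Na₂CO₃.
Mass: 2.551 × 106 = 270.4 g.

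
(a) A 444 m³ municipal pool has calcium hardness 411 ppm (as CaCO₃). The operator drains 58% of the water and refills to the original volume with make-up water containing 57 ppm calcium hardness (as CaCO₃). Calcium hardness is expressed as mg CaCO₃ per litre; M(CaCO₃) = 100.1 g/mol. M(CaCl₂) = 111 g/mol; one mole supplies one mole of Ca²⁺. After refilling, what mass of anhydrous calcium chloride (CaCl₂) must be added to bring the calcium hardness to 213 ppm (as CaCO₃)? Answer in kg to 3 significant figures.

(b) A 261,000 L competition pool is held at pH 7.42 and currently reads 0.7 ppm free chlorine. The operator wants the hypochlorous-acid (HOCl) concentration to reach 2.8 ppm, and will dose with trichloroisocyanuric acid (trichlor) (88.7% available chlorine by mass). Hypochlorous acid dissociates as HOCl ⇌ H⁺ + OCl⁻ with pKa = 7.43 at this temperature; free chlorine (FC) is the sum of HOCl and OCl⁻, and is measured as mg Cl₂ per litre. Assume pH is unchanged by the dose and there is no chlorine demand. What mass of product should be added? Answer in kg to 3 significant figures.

(a) Volume: 444 m³ = 444,000 L.
(a) After draining 58% and refilling: 411 × 0.42 + 57 × 0.58 = 205.68 ppm.
(a) Deficit to target: 213 − 205.68 = 7.32 mg/L.
(a) As CaCO₃: 7.32 mg/L × 444,000 L = 3250 g; ÷ 100.1 = 32.47 mol Ca²⁺.
(a) Mass: 32.47 × 111 = 3604 g.

(b) [OCl⁻]/[HOCl] = 10^(pH − pKa) = 10^(7.42 − 7.43) = 0.9772; fraction as HOCl = 1/(1 + 0.9772) = 0.5058.
(b) Free chlorine required for 2.8 ppm HOCl: 2.8 / 0.5058 = 5.536 ppm.
(b) FC to add: 5.536 − 0.7 = 4.836 mg/L as Cl₂.
(b) Cl₂ equivalent: 4.836 mg/L × 261,000 L = 1262 g.
(b) Product at 88.7% available Cl: 1262 / 0.887 = 1423 g.

(a) 3.60 kg; (b) 1.42 kg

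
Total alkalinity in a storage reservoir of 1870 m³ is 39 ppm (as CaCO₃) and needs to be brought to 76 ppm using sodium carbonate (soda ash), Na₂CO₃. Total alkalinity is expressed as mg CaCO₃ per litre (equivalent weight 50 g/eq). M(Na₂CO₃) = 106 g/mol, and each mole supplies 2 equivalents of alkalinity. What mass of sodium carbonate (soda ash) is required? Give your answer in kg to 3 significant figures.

73.3 kg

Volume: 1870 m³ = 1,870,000 L.
Alkalinity to add: (76 − 39) = 37 mg/L as CaCO₃ × 1,870,000 L = 69,190 g as CaCO₃.
Equivalents: 69,190 g ÷ 50 g/eq = 1384 eq.
Each mole of Na₂CO₃ supplies 2 eq, so 1384 / 2 = 691.9 mol.
Mass: 691.9 mol × 106 g/mol = 73,340 g.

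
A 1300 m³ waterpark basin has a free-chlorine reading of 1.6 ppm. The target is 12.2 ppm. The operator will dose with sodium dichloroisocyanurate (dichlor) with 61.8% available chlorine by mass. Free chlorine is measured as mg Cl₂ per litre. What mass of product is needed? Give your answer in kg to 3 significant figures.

22.3 kg

Volume: 1300 m³ = 1,300,000 L.
Chlorine deficit: 12.2 − 1.6 = 10.6 ppm = 10.6 mg/L as Cl₂.
Cl₂ equivalent needed: 10.6 mg/L × 1,300,000 L = 13,780,000 mg = 13,780 g.
Product at 61.8% available chlorine: 13,780 / 0.618 = 22,300 g.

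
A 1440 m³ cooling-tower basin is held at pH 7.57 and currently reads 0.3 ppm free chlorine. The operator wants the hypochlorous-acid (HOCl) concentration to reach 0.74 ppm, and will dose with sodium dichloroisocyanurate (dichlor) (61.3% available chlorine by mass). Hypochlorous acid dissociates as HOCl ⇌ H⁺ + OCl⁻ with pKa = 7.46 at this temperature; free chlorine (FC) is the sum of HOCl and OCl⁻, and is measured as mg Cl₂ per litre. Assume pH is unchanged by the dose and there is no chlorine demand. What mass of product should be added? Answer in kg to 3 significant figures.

3.27 kg

Volume: 1440 m³ = 1,440,000 L.
[OCl⁻]/[HOCl] = 10^(pH − pKa) = 10^(7.57 − 7.46) = 1.288; fraction as HOCl = 1/(1 + 1.288) = 0.437.
Free chlorine required for 0.74 ppm HOCl: 0.74 / 0.437 = 1.693 ppm.
FC to add: 1.693 − 0.3 = 1.393 mg/L as Cl₂.
Cl₂ equivalent: 1.393 mg/L × 1,440,000 L = 2006 g.
Product at 61.3% available Cl: 2006 / 0.613 = 3273 g.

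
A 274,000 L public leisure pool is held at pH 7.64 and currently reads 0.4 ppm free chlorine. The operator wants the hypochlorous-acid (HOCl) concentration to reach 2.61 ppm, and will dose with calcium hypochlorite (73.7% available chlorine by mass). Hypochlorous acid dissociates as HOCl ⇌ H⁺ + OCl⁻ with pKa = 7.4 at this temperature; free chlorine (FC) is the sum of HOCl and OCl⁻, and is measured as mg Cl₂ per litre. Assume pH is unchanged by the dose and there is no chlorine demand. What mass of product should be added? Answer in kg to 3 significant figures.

[OCl⁻]/[HOCl] = 10^(pH − pKa) = 10^(7.64 − 7.4) = 1.738; fraction as HOCl = 1/(1 + 1.738) = 0.3653.
Free chlorine required for 2.61 ppm HOCl: 2.61 / 0.3653 = 7.146 ppm.
FC to add: 7.146 − 0.4 = 6.746 mg/L as Cl₂.
Cl₂ equivalent: 6.746 mg/L × 274,000 L = 1848 g.
Product at 73.7% available Cl: 1848 / 0.737 = 2508 g.

2.51 kg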